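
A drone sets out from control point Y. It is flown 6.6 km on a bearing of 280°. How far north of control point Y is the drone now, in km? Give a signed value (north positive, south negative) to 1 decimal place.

1.1 km

Leg 1 (280°, 6.6 km): east 6.6 sin 280° = -6.50, north 6.6 cos 280° = 1.15
Net north component: 1.15 km.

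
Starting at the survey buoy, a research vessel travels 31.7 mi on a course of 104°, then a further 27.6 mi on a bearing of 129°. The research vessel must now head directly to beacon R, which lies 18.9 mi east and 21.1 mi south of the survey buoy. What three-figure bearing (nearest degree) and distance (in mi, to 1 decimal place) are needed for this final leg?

277°, 33.5 mi

Leg 1 (104°, 31.7 mi): east 31.7 sin 104° = 30.76, north 31.7 cos 104° = -7.67
Leg 2 (129°, 27.6 mi): east 27.6 sin 129° = 21.45, north 27.6 cos 129° = -17.37
Current position: (52.21, -25.04). Target: (18.9, -21.1). Remaining: Δeast = -33.31, Δnorth = 3.94.
Bearing = atan2(-33.31, 3.94) mod 360° = 276.74°; distance = √((-33.31)² + (3.94)²) = 33.540 mi.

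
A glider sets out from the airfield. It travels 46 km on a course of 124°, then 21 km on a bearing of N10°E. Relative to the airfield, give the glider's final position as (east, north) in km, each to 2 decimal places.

(41.78, -5.04)

Leg 1 (124°, 46 km): east 46 sin 124° = 38.14, north 46 cos 124° = -25.72
Leg 2 (N10°E, 21 km): east 21 sin 10° = 3.65, north 21 cos 10° = 20.68
Summing: 41.78 km east, -5.04 km north → (41.78, -5.04).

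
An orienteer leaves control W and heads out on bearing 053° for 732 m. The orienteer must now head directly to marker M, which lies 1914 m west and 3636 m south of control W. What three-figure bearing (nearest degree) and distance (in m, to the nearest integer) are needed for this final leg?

Leg 1 (053°, 732 m): east 732 sin 53° = 584.60, north 732 cos 53° = 440.53
Current position: (584.60, 440.53). Target: (-1914, -3636). Remaining: Δeast = -2498.60, Δnorth = -4076.53.
Bearing = atan2(-2498.60, -4076.53) mod 360° = 211.51°; distance = √((-2498.60)² + (-4076.53)²) = 4781.328 m.

212°, 4781 m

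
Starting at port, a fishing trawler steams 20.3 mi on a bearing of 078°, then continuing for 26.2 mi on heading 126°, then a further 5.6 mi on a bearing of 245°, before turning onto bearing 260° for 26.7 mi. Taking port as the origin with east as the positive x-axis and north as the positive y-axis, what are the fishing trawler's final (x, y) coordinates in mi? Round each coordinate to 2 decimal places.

Leg 1 (078°, 20.3 mi): east 20.3 sin 78° = 19.86, north 20.3 cos 78° = 4.22
Leg 2 (126°, 26.2 mi): east 26.2 sin 126° = 21.20, north 26.2 cos 126° = -15.40
Leg 3 (245°, 5.6 mi): east 5.6 sin 245° = -5.08, north 5.6 cos 245° = -2.37
Leg 4 (260°, 26.7 mi): east 26.7 sin 260° = -26.29, north 26.7 cos 260° = -4.64
Summing: 9.68 mi east, -18.18 mi north → (9.68, -18.18).

(9.68, -18.18)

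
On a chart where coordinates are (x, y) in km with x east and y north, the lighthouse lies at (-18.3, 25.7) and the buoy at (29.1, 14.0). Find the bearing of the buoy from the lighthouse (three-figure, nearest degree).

104°

Δeast = 29.1 − -18.3 = 47.40; Δnorth = 14.0 − 25.7 = -11.70.
Bearing = atan2(Δeast, Δnorth) mod 360° = 103.87° ≈ 104°.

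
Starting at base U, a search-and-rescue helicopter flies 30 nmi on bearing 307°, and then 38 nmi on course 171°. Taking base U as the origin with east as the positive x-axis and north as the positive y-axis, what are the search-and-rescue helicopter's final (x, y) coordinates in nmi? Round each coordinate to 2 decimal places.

(-18.01, -19.48)

Leg 1 (307°, 30 nmi): east 30 sin 307° = -23.96, north 30 cos 307° = 18.05
Leg 2 (171°, 38 nmi): east 38 sin 171° = 5.94, north 38 cos 171° = -37.53
Summing: -18.01 nmi east, -19.48 nmi north → (-18.01, -19.48).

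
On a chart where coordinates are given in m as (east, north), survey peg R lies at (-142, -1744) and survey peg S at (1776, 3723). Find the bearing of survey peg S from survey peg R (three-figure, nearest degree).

Δeast = 1776 − -142 = 1918.00; Δnorth = 3723 − -1744 = 5467.00.
Bearing = atan2(Δeast, Δnorth) mod 360° = 19.33° ≈ 019°.

019°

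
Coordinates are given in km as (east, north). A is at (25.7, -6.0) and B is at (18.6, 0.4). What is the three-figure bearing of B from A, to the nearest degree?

312°

Δeast = 18.6 − 25.7 = -7.10; Δnorth = 0.4 − -6.0 = 6.40.
Bearing = atan2(Δeast, Δnorth) mod 360° = 312.03° ≈ 312°.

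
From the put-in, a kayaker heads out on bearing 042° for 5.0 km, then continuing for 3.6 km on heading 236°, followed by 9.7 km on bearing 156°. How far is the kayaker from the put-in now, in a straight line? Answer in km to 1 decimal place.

Leg 1 (042°, 5.0 km): east 5.0 sin 42° = 3.35, north 5.0 cos 42° = 3.72
Leg 2 (236°, 3.6 km): east 3.6 sin 236° = -2.98, north 3.6 cos 236° = -2.01
Leg 3 (156°, 9.7 km): east 9.7 sin 156° = 3.95, north 9.7 cos 156° = -8.86
Net: 4.31 east, -7.16 north. Distance = √((4.31)² + (-7.16)²) = 8.354 km.

8.4 km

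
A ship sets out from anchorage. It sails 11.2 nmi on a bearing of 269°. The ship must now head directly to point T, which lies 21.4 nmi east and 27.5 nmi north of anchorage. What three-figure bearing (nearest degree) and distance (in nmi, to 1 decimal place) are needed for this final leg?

050°, 42.8 nmi

Leg 1 (269°, 11.2 nmi): east 11.2 sin 269° = -11.20, north 11.2 cos 269° = -0.20
Current position: (-11.20, -0.20). Target: (21.4, 27.5). Remaining: Δeast = 32.60, Δnorth = 27.70.
Bearing = atan2(32.60, 27.70) mod 360° = 49.65°; distance = √((32.60)² + (27.70)²) = 42.775 nmi.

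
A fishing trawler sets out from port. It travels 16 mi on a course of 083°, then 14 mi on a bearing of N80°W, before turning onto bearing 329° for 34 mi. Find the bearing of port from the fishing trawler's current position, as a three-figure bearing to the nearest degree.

Leg 1 (083°, 16 mi): east 16 sin 83° = 15.88, north 16 cos 83° = 1.95
Leg 2 (N80°W, 14 mi): east 14 sin 280° = -13.79, north 14 cos 280° = 2.43
Leg 3 (329°, 34 mi): east 34 sin 329° = -17.51, north 34 cos 329° = 29.14
Net displacement: -15.42 east, 33.52 north. Direction back to start is (15.42, -33.52): bearing = atan2(15.42, -33.52) mod 360° = 155.30° ≈ 155°.

155°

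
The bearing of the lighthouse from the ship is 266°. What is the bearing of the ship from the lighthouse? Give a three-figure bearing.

Back-bearing = 266° − 180° = 086°.

086°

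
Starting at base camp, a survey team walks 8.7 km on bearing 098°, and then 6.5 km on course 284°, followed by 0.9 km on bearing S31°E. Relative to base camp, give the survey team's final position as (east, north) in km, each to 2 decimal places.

(2.77, -0.41)

Leg 1 (098°, 8.7 km): east 8.7 sin 98° = 8.62, north 8.7 cos 98° = -1.21
Leg 2 (284°, 6.5 km): east 6.5 sin 284° = -6.31, north 6.5 cos 284° = 1.57
Leg 3 (S31°E, 0.9 km): east 0.9 sin 149° = 0.46, north 0.9 cos 149° = -0.77
Summing: 2.77 km east, -0.41 km north → (2.77, -0.41).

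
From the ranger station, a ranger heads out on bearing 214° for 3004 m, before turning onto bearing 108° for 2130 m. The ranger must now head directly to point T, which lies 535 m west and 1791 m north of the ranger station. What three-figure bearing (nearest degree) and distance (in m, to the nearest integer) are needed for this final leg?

350°, 5018 m

Leg 1 (214°, 3004 m): east 3004 sin 214° = -1679.82, north 3004 cos 214° = -2490.43
Leg 2 (108°, 2130 m): east 2130 sin 108° = 2025.75, north 2130 cos 108° = -658.21
Current position: (345.93, -3148.64). Target: (-535, 1791). Remaining: Δeast = -880.93, Δnorth = 4939.64.
Bearing = atan2(-880.93, 4939.64) mod 360° = 349.89°; distance = √((-880.93)² + (4939.64)²) = 5017.573 m.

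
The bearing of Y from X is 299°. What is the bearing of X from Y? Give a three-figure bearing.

119°

Back-bearing = 299° − 180° = 119°.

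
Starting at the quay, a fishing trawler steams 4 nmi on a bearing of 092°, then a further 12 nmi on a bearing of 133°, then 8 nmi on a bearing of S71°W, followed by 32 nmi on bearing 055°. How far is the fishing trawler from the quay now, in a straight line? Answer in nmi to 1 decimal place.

32.3 nmi

Leg 1 (092°, 4 nmi): east 4 sin 92° = 4.00, north 4 cos 92° = -0.14
Leg 2 (133°, 12 nmi): east 12 sin 133° = 8.78, north 12 cos 133° = -8.18
Leg 3 (S71°W, 8 nmi): east 8 sin 251° = -7.56, north 8 cos 251° = -2.60
Leg 4 (055°, 32 nmi): east 32 sin 55° = 26.21, north 32 cos 55° = 18.35
Net: 31.42 east, 7.43 north. Distance = √((31.42)² + (7.43)²) = 32.288 nmi.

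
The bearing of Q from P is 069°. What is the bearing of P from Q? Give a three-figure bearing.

249°

Back-bearing = 069° + 180° = 249°.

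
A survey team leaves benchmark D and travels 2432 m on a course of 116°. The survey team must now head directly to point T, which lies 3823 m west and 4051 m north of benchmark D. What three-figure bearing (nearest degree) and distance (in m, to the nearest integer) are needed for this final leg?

310°, 7892 m

Leg 1 (116°, 2432 m): east 2432 sin 116° = 2185.87, north 2432 cos 116° = -1066.12
Current position: (2185.87, -1066.12). Target: (-3823, 4051). Remaining: Δeast = -6008.87, Δnorth = 5117.12.
Bearing = atan2(-6008.87, 5117.12) mod 360° = 310.42°; distance = √((-6008.87)² + (5117.12)²) = 7892.489 m.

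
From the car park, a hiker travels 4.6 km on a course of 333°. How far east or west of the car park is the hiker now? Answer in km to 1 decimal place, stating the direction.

2.1 km west

Leg 1 (333°, 4.6 km): east 4.6 sin 333° = -2.09, north 4.6 cos 333° = 4.10
Net east component: -2.09 km.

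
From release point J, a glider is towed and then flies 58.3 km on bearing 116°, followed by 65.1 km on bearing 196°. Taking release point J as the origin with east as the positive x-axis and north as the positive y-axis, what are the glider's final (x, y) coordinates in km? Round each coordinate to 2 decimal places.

(34.46, -88.14)

Leg 1 (116°, 58.3 km): east 58.3 sin 116° = 52.40, north 58.3 cos 116° = -25.56
Leg 2 (196°, 65.1 km): east 65.1 sin 196° = -17.94, north 65.1 cos 196° = -62.58
Summing: 34.46 km east, -88.14 km north → (34.46, -88.14).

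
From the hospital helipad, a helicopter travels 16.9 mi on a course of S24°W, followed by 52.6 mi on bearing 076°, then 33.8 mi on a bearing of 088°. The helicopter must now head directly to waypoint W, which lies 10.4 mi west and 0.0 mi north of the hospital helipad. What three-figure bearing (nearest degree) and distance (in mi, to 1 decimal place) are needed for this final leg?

271°, 88.4 mi

Leg 1 (S24°W, 16.9 mi): east 16.9 sin 204° = -6.87, north 16.9 cos 204° = -15.44
Leg 2 (076°, 52.6 mi): east 52.6 sin 76° = 51.04, north 52.6 cos 76° = 12.73
Leg 3 (088°, 33.8 mi): east 33.8 sin 88° = 33.78, north 33.8 cos 88° = 1.18
Current position: (77.94, -1.53). Target: (-10.4, -0.0). Remaining: Δeast = -88.34, Δnorth = 1.53.
Bearing = atan2(-88.34, 1.53) mod 360° = 270.99°; distance = √((-88.34)² + (1.53)²) = 88.356 mi.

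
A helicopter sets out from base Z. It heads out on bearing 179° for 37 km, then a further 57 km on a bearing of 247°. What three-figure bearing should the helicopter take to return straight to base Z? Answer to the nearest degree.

Leg 1 (179°, 37 km): east 37 sin 179° = 0.65, north 37 cos 179° = -36.99
Leg 2 (247°, 57 km): east 57 sin 247° = -52.47, north 57 cos 247° = -22.27
Net displacement: -51.82 east, -59.27 north. Direction back to start is (51.82, 59.27): bearing = atan2(51.82, 59.27) mod 360° = 41.17° ≈ 041°.

041°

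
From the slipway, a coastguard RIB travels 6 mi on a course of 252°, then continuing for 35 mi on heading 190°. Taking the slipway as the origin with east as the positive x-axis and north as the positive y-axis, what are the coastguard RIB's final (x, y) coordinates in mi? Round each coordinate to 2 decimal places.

(-11.78, -36.32)

Leg 1 (252°, 6 mi): east 6 sin 252° = -5.71, north 6 cos 252° = -1.85
Leg 2 (190°, 35 mi): east 35 sin 190° = -6.08, north 35 cos 190° = -34.47
Summing: -11.78 mi east, -36.32 mi north → (-11.78, -36.32).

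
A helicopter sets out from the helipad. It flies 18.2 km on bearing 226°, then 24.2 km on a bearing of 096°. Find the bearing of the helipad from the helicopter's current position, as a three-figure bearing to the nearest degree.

324°

Leg 1 (226°, 18.2 km): east 18.2 sin 226° = -13.09, north 18.2 cos 226° = -12.64
Leg 2 (096°, 24.2 km): east 24.2 sin 96° = 24.07, north 24.2 cos 96° = -2.53
Net displacement: 10.98 east, -15.17 north. Direction back to start is (-10.98, 15.17): bearing = atan2(-10.98, 15.17) mod 360° = 324.12° ≈ 324°.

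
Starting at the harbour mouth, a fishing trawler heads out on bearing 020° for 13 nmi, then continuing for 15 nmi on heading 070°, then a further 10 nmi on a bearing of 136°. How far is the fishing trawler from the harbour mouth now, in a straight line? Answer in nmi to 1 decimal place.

27.4 nmi

Leg 1 (020°, 13 nmi): east 13 sin 20° = 4.45, north 13 cos 20° = 12.22
Leg 2 (070°, 15 nmi): east 15 sin 70° = 14.10, north 15 cos 70° = 5.13
Leg 3 (136°, 10 nmi): east 10 sin 136° = 6.95, north 10 cos 136° = -7.19
Net: 25.49 east, 10.15 north. Distance = √((25.49)² + (10.15)²) = 27.436 nmi.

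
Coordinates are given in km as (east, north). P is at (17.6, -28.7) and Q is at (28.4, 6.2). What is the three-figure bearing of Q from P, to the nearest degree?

017°

Δeast = 28.4 − 17.6 = 10.80; Δnorth = 6.2 − -28.7 = 34.90.
Bearing = atan2(Δeast, Δnorth) mod 360° = 17.19° ≈ 017°.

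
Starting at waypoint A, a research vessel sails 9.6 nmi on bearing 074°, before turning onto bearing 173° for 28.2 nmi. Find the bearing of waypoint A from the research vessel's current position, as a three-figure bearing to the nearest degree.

Leg 1 (074°, 9.6 nmi): east 9.6 sin 74° = 9.23, north 9.6 cos 74° = 2.65
Leg 2 (173°, 28.2 nmi): east 28.2 sin 173° = 3.44, north 28.2 cos 173° = -27.99
Net displacement: 12.66 east, -25.34 north. Direction back to start is (-12.66, 25.34): bearing = atan2(-12.66, 25.34) mod 360° = 333.45° ≈ 333°.

333°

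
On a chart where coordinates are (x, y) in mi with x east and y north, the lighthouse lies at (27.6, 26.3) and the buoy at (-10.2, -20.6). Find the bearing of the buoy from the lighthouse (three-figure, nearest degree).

219°

Δeast = -10.2 − 27.6 = -37.80; Δnorth = -20.6 − 26.3 = -46.90.
Bearing = atan2(Δeast, Δnorth) mod 360° = 218.87° ≈ 219°.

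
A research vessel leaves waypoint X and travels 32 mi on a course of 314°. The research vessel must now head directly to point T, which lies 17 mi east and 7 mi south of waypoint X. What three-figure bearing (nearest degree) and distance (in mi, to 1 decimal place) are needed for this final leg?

Leg 1 (314°, 32 mi): east 32 sin 314° = -23.02, north 32 cos 314° = 22.23
Current position: (-23.02, 22.23). Target: (17, -7). Remaining: Δeast = 40.02, Δnorth = -29.23.
Bearing = atan2(40.02, -29.23) mod 360° = 126.14°; distance = √((40.02)² + (-29.23)²) = 49.557 mi.

126°, 49.6 mi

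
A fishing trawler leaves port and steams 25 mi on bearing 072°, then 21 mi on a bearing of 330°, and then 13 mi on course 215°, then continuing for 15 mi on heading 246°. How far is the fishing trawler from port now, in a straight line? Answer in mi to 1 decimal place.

Leg 1 (072°, 25 mi): east 25 sin 72° = 23.78, north 25 cos 72° = 7.73
Leg 2 (330°, 21 mi): east 21 sin 330° = -10.50, north 21 cos 330° = 18.19
Leg 3 (215°, 13 mi): east 13 sin 215° = -7.46, north 13 cos 215° = -10.65
Leg 4 (246°, 15 mi): east 15 sin 246° = -13.70, north 15 cos 246° = -6.10
Net: -7.88 east, 9.16 north. Distance = √((-7.88)² + (9.16)²) = 12.087 mi.

12.1 mi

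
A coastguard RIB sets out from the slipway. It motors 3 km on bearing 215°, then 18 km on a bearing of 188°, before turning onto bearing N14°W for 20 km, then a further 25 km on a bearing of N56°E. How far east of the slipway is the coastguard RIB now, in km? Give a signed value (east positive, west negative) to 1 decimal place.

Leg 1 (215°, 3 km): east 3 sin 215° = -1.72, north 3 cos 215° = -2.46
Leg 2 (188°, 18 km): east 18 sin 188° = -2.51, north 18 cos 188° = -17.82
Leg 3 (N14°W, 20 km): east 20 sin 346° = -4.84, north 20 cos 346° = 19.41
Leg 4 (N56°E, 25 km): east 25 sin 56° = 20.73, north 25 cos 56° = 13.98
Net east component: 11.66 km.

11.7 km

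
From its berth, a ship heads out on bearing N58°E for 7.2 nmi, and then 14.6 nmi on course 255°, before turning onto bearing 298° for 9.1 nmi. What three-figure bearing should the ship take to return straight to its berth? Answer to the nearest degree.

105°

Leg 1 (N58°E, 7.2 nmi): east 7.2 sin 58° = 6.11, north 7.2 cos 58° = 3.82
Leg 2 (255°, 14.6 nmi): east 14.6 sin 255° = -14.10, north 14.6 cos 255° = -3.78
Leg 3 (298°, 9.1 nmi): east 9.1 sin 298° = -8.03, north 9.1 cos 298° = 4.27
Net displacement: -16.03 east, 4.31 north. Direction back to start is (16.03, -4.31): bearing = atan2(16.03, -4.31) mod 360° = 105.04° ≈ 105°.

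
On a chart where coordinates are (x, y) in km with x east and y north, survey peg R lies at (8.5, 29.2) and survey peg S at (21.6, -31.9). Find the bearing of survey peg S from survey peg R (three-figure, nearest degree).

168°

Δeast = 21.6 − 8.5 = 13.10; Δnorth = -31.9 − 29.2 = -61.10.
Bearing = atan2(Δeast, Δnorth) mod 360° = 167.90° ≈ 168°.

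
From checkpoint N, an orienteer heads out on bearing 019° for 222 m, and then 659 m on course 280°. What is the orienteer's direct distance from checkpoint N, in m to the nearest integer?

662 m

Leg 1 (019°, 222 m): east 222 sin 19° = 72.28, north 222 cos 19° = 209.91
Leg 2 (280°, 659 m): east 659 sin 280° = -648.99, north 659 cos 280° = 114.43
Net: -576.71 east, 324.34 north. Distance = √((-576.71)² + (324.34)²) = 661.659 m.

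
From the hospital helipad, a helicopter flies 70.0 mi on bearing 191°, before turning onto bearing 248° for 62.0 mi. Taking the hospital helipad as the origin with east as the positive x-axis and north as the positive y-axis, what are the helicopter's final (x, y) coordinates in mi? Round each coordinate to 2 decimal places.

Leg 1 (191°, 70.0 mi): east 70.0 sin 191° = -13.36, north 70.0 cos 191° = -68.71
Leg 2 (248°, 62.0 mi): east 62.0 sin 248° = -57.49, north 62.0 cos 248° = -23.23
Summing: -70.84 mi east, -91.94 mi north → (-70.84, -91.94).

(-70.84, -91.94)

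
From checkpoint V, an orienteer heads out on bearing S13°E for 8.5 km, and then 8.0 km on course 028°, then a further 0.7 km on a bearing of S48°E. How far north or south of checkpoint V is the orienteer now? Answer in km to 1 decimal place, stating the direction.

1.7 km south

Leg 1 (S13°E, 8.5 km): east 8.5 sin 167° = 1.91, north 8.5 cos 167° = -8.28
Leg 2 (028°, 8.0 km): east 8.0 sin 28° = 3.76, north 8.0 cos 28° = 7.06
Leg 3 (S48°E, 0.7 km): east 0.7 sin 132° = 0.52, north 0.7 cos 132° = -0.47
Net north component: -1.69 km.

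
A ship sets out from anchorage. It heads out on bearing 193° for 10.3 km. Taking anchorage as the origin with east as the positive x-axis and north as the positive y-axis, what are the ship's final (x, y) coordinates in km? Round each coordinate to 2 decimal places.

(-2.32, -10.04)

Leg 1 (193°, 10.3 km): east 10.3 sin 193° = -2.32, north 10.3 cos 193° = -10.04
Summing: -2.32 km east, -10.04 km north → (-2.32, -10.04).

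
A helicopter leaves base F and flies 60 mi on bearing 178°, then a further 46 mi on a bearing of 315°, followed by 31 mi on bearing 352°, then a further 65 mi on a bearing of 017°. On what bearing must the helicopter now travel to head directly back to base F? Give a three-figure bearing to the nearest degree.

166°

Leg 1 (178°, 60 mi): east 60 sin 178° = 2.09, north 60 cos 178° = -59.96
Leg 2 (315°, 46 mi): east 46 sin 315° = -32.53, north 46 cos 315° = 32.53
Leg 3 (352°, 31 mi): east 31 sin 352° = -4.31, north 31 cos 352° = 30.70
Leg 4 (017°, 65 mi): east 65 sin 17° = 19.00, north 65 cos 17° = 62.16
Net displacement: -15.74 east, 65.42 north. Direction back to start is (15.74, -65.42): bearing = atan2(15.74, -65.42) mod 360° = 166.47° ≈ 166°.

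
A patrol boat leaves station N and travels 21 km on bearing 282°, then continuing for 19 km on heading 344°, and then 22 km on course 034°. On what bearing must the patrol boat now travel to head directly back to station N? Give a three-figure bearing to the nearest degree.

162°

Leg 1 (282°, 21 km): east 21 sin 282° = -20.54, north 21 cos 282° = 4.37
Leg 2 (344°, 19 km): east 19 sin 344° = -5.24, north 19 cos 344° = 18.26
Leg 3 (034°, 22 km): east 22 sin 34° = 12.30, north 22 cos 34° = 18.24
Net displacement: -13.48 east, 40.87 north. Direction back to start is (13.48, -40.87): bearing = atan2(13.48, -40.87) mod 360° = 161.75° ≈ 162°.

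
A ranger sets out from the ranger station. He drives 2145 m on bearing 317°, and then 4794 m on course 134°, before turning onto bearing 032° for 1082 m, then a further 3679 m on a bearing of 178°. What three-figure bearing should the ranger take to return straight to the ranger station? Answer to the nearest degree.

329°

Leg 1 (317°, 2145 m): east 2145 sin 317° = -1462.89, north 2145 cos 317° = 1568.75
Leg 2 (134°, 4794 m): east 4794 sin 134° = 3448.52, north 4794 cos 134° = -3330.19
Leg 3 (032°, 1082 m): east 1082 sin 32° = 573.37, north 1082 cos 32° = 917.59
Leg 4 (178°, 3679 m): east 3679 sin 178° = 128.40, north 3679 cos 178° = -3676.76
Net displacement: 2687.40 east, -4520.61 north. Direction back to start is (-2687.40, 4520.61): bearing = atan2(-2687.40, 4520.61) mod 360° = 329.27° ≈ 329°.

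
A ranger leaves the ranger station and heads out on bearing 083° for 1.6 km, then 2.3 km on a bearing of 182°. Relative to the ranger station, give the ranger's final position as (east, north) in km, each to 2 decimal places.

(1.51, -2.10)

Leg 1 (083°, 1.6 km): east 1.6 sin 83° = 1.59, north 1.6 cos 83° = 0.19
Leg 2 (182°, 2.3 km): east 2.3 sin 182° = -0.08, north 2.3 cos 182° = -2.30
Summing: 1.51 km east, -2.10 km north → (1.51, -2.10).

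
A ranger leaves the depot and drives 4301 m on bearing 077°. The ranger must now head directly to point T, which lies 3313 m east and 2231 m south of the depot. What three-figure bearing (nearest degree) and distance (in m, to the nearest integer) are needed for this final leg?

195°, 3317 m

Leg 1 (077°, 4301 m): east 4301 sin 77° = 4190.77, north 4301 cos 77° = 967.51
Current position: (4190.77, 967.51). Target: (3313, -2231). Remaining: Δeast = -877.77, Δnorth = -3198.51.
Bearing = atan2(-877.77, -3198.51) mod 360° = 195.35°; distance = √((-877.77)² + (-3198.51)²) = 3316.771 m.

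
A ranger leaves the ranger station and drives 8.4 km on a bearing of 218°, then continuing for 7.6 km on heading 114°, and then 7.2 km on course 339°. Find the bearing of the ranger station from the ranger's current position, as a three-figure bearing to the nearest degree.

015°

Leg 1 (218°, 8.4 km): east 8.4 sin 218° = -5.17, north 8.4 cos 218° = -6.62
Leg 2 (114°, 7.6 km): east 7.6 sin 114° = 6.94, north 7.6 cos 114° = -3.09
Leg 3 (339°, 7.2 km): east 7.2 sin 339° = -2.58, north 7.2 cos 339° = 6.72
Net displacement: -0.81 east, -2.99 north. Direction back to start is (0.81, 2.99): bearing = atan2(0.81, 2.99) mod 360° = 15.14° ≈ 015°.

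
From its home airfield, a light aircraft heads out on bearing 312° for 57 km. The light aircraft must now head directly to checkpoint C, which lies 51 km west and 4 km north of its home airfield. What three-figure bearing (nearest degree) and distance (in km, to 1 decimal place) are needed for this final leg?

Leg 1 (312°, 57 km): east 57 sin 312° = -42.36, north 57 cos 312° = 38.14
Current position: (-42.36, 38.14). Target: (-51, 4). Remaining: Δeast = -8.64, Δnorth = -34.14.
Bearing = atan2(-8.64, -34.14) mod 360° = 194.20°; distance = √((-8.64)² + (-34.14)²) = 35.217 km.

194°, 35.2 km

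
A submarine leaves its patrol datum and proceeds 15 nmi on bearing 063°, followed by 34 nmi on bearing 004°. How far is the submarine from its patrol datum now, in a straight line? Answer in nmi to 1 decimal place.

43.7 nmi

Leg 1 (063°, 15 nmi): east 15 sin 63° = 13.37, north 15 cos 63° = 6.81
Leg 2 (004°, 34 nmi): east 34 sin 4° = 2.37, north 34 cos 4° = 33.92
Net: 15.74 east, 40.73 north. Distance = √((15.74)² + (40.73)²) = 43.662 nmi.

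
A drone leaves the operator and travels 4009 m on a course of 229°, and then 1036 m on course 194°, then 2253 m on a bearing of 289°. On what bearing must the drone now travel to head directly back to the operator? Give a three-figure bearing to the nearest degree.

062°

Leg 1 (229°, 4009 m): east 4009 sin 229° = -3025.63, north 4009 cos 229° = -2630.14
Leg 2 (194°, 1036 m): east 1036 sin 194° = -250.63, north 1036 cos 194° = -1005.23
Leg 3 (289°, 2253 m): east 2253 sin 289° = -2130.25, north 2253 cos 289° = 733.51
Net displacement: -5406.52 east, -2901.86 north. Direction back to start is (5406.52, 2901.86): bearing = atan2(5406.52, 2901.86) mod 360° = 61.78° ≈ 062°.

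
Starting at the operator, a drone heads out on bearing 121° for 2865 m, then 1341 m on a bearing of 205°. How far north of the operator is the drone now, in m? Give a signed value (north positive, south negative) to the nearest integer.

Leg 1 (121°, 2865 m): east 2865 sin 121° = 2455.78, north 2865 cos 121° = -1475.58
Leg 2 (205°, 1341 m): east 1341 sin 205° = -566.73, north 1341 cos 205° = -1215.36
Net north component: -2690.94 m.

-2691 m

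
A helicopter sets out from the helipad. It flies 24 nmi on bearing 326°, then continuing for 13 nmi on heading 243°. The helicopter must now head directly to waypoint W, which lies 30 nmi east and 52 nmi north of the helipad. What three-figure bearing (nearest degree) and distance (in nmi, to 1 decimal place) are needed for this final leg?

055°, 66.9 nmi

Leg 1 (326°, 24 nmi): east 24 sin 326° = -13.42, north 24 cos 326° = 19.90
Leg 2 (243°, 13 nmi): east 13 sin 243° = -11.58, north 13 cos 243° = -5.90
Current position: (-25.00, 14.00). Target: (30, 52). Remaining: Δeast = 55.00, Δnorth = 38.00.
Bearing = atan2(55.00, 38.00) mod 360° = 55.36°; distance = √((55.00)² + (38.00)²) = 66.856 nmi.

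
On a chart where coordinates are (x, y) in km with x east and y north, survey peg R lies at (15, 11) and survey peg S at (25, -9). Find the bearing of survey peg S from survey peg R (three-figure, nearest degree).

Δeast = 25 − 15 = 10.00; Δnorth = -9 − 11 = -20.00.
Bearing = atan2(Δeast, Δnorth) mod 360° = 153.43° ≈ 153°.

153°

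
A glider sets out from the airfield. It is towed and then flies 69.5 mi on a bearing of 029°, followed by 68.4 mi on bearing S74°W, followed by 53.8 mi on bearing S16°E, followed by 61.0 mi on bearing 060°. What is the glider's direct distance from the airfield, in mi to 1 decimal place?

41.2 mi

Leg 1 (029°, 69.5 mi): east 69.5 sin 29° = 33.69, north 69.5 cos 29° = 60.79
Leg 2 (S74°W, 68.4 mi): east 68.4 sin 254° = -65.75, north 68.4 cos 254° = -18.85
Leg 3 (S16°E, 53.8 mi): east 53.8 sin 164° = 14.83, north 53.8 cos 164° = -51.72
Leg 4 (060°, 61.0 mi): east 61.0 sin 60° = 52.83, north 61.0 cos 60° = 30.50
Net: 35.60 east, 20.72 north. Distance = √((35.60)² + (20.72)²) = 41.190 mi.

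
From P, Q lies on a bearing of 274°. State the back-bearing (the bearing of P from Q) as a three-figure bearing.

Back-bearing = 274° − 180° = 094°.

094°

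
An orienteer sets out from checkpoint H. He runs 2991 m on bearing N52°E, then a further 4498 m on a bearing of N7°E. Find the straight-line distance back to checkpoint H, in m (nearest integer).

Leg 1 (N52°E, 2991 m): east 2991 sin 52° = 2356.94, north 2991 cos 52° = 1841.44
Leg 2 (N7°E, 4498 m): east 4498 sin 7° = 548.17, north 4498 cos 7° = 4464.47
Net: 2905.11 east, 6305.92 north. Distance = √((2905.11)² + (6305.92)²) = 6942.927 m.

6943 m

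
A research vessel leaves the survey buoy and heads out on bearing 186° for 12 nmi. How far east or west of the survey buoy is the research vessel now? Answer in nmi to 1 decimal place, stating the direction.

Leg 1 (186°, 12 nmi): east 12 sin 186° = -1.25, north 12 cos 186° = -11.93
Net east component: -1.25 nmi.

1.3 nmi west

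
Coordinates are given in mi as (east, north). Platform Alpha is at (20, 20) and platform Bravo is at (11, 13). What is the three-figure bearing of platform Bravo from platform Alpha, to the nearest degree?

Δeast = 11 − 20 = -9.00; Δnorth = 13 − 20 = -7.00.
Bearing = atan2(Δeast, Δnorth) mod 360° = 232.13° ≈ 232°.

232°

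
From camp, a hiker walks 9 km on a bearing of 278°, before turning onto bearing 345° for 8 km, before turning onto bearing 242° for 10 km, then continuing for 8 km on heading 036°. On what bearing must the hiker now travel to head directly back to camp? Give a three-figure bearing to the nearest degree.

125°

Leg 1 (278°, 9 km): east 9 sin 278° = -8.91, north 9 cos 278° = 1.25
Leg 2 (345°, 8 km): east 8 sin 345° = -2.07, north 8 cos 345° = 7.73
Leg 3 (242°, 10 km): east 10 sin 242° = -8.83, north 10 cos 242° = -4.69
Leg 4 (036°, 8 km): east 8 sin 36° = 4.70, north 8 cos 36° = 6.47
Net displacement: -15.11 east, 10.76 north. Direction back to start is (15.11, -10.76): bearing = atan2(15.11, -10.76) mod 360° = 125.45° ≈ 125°.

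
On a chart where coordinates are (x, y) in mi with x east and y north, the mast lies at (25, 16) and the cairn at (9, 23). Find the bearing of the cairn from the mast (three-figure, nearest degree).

Δeast = 9 − 25 = -16.00; Δnorth = 23 − 16 = 7.00.
Bearing = atan2(Δeast, Δnorth) mod 360° = 293.63° ≈ 294°.

294°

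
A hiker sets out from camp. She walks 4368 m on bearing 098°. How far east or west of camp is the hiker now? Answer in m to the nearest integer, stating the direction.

4325 m east

Leg 1 (098°, 4368 m): east 4368 sin 98° = 4325.49, north 4368 cos 98° = -607.91
Net east component: 4325.49 m.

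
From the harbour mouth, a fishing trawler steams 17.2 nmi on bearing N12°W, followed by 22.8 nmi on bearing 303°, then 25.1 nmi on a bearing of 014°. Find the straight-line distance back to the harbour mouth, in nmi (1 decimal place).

Leg 1 (N12°W, 17.2 nmi): east 17.2 sin 348° = -3.58, north 17.2 cos 348° = 16.82
Leg 2 (303°, 22.8 nmi): east 22.8 sin 303° = -19.12, north 22.8 cos 303° = 12.42
Leg 3 (014°, 25.1 nmi): east 25.1 sin 14° = 6.07, north 25.1 cos 14° = 24.35
Net: -16.63 east, 53.60 north. Distance = √((-16.63)² + (53.60)²) = 56.116 nmi.

56.1 nmi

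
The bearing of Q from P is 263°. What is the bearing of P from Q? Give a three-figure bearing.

Back-bearing = 263° − 180° = 083°.

083°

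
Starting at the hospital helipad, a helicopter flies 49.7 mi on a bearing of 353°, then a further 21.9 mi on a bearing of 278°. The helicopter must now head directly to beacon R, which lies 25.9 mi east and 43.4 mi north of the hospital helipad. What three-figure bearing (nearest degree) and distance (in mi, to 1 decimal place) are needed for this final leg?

Leg 1 (353°, 49.7 mi): east 49.7 sin 353° = -6.06, north 49.7 cos 353° = 49.33
Leg 2 (278°, 21.9 mi): east 21.9 sin 278° = -21.69, north 21.9 cos 278° = 3.05
Current position: (-27.74, 52.38). Target: (25.9, 43.4). Remaining: Δeast = 53.64, Δnorth = -8.98.
Bearing = atan2(53.64, -8.98) mod 360° = 99.50°; distance = √((53.64)² + (-8.98)²) = 54.390 mi.

100°, 54.4 mi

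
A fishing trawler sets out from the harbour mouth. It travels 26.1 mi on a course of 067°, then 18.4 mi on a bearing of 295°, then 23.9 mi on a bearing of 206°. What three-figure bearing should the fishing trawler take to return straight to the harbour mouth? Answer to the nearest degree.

Leg 1 (067°, 26.1 mi): east 26.1 sin 67° = 24.03, north 26.1 cos 67° = 10.20
Leg 2 (295°, 18.4 mi): east 18.4 sin 295° = -16.68, north 18.4 cos 295° = 7.78
Leg 3 (206°, 23.9 mi): east 23.9 sin 206° = -10.48, north 23.9 cos 206° = -21.48
Net displacement: -3.13 east, -3.51 north. Direction back to start is (3.13, 3.51): bearing = atan2(3.13, 3.51) mod 360° = 41.73° ≈ 042°.

042°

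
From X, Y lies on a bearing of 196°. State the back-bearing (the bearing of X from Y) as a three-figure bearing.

016°

Back-bearing = 196° − 180° = 016°.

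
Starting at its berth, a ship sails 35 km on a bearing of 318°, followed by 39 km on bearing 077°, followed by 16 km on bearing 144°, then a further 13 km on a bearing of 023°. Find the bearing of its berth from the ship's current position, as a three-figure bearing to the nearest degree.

221°

Leg 1 (318°, 35 km): east 35 sin 318° = -23.42, north 35 cos 318° = 26.01
Leg 2 (077°, 39 km): east 39 sin 77° = 38.00, north 39 cos 77° = 8.77
Leg 3 (144°, 16 km): east 16 sin 144° = 9.40, north 16 cos 144° = -12.94
Leg 4 (023°, 13 km): east 13 sin 23° = 5.08, north 13 cos 23° = 11.97
Net displacement: 29.06 east, 33.81 north. Direction back to start is (-29.06, -33.81): bearing = atan2(-29.06, -33.81) mod 360° = 220.69° ≈ 221°.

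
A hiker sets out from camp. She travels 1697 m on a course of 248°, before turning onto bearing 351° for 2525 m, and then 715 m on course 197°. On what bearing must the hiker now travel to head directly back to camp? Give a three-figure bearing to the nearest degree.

118°

Leg 1 (248°, 1697 m): east 1697 sin 248° = -1573.43, north 1697 cos 248° = -635.71
Leg 2 (351°, 2525 m): east 2525 sin 351° = -395.00, north 2525 cos 351° = 2493.91
Leg 3 (197°, 715 m): east 715 sin 197° = -209.05, north 715 cos 197° = -683.76
Net displacement: -2177.47 east, 1174.45 north. Direction back to start is (2177.47, -1174.45): bearing = atan2(2177.47, -1174.45) mod 360° = 118.34° ≈ 118°.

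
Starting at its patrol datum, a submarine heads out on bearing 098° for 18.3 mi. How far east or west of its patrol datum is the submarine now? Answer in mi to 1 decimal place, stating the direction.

Leg 1 (098°, 18.3 mi): east 18.3 sin 98° = 18.12, north 18.3 cos 98° = -2.55
Net east component: 18.12 mi.

18.1 mi east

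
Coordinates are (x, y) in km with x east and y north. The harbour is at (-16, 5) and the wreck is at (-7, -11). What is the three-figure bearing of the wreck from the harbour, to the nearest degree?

Δeast = -7 − -16 = 9.00; Δnorth = -11 − 5 = -16.00.
Bearing = atan2(Δeast, Δnorth) mod 360° = 150.64° ≈ 151°.

151°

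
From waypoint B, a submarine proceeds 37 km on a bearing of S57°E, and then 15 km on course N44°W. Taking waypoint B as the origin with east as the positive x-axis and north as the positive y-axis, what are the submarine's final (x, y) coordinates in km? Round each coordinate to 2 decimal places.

(20.61, -9.36)

Leg 1 (S57°E, 37 km): east 37 sin 123° = 31.03, north 37 cos 123° = -20.15
Leg 2 (N44°W, 15 km): east 15 sin 316° = -10.42, north 15 cos 316° = 10.79
Summing: 20.61 km east, -9.36 km north → (20.61, -9.36).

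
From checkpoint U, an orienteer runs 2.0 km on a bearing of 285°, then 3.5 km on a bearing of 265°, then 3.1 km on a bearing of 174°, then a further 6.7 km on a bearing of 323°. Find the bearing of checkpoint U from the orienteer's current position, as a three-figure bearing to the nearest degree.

105°

Leg 1 (285°, 2.0 km): east 2.0 sin 285° = -1.93, north 2.0 cos 285° = 0.52
Leg 2 (265°, 3.5 km): east 3.5 sin 265° = -3.49, north 3.5 cos 265° = -0.31
Leg 3 (174°, 3.1 km): east 3.1 sin 174° = 0.32, north 3.1 cos 174° = -3.08
Leg 4 (323°, 6.7 km): east 6.7 sin 323° = -4.03, north 6.7 cos 323° = 5.35
Net displacement: -9.13 east, 2.48 north. Direction back to start is (9.13, -2.48): bearing = atan2(9.13, -2.48) mod 360° = 105.20° ≈ 105°.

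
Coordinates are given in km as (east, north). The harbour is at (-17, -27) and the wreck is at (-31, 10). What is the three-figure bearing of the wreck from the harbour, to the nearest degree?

Δeast = -31 − -17 = -14.00; Δnorth = 10 − -27 = 37.00.
Bearing = atan2(Δeast, Δnorth) mod 360° = 339.27° ≈ 339°.

339°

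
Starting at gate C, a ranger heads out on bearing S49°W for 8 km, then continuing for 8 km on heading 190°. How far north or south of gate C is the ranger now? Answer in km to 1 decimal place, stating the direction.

13.1 km south

Leg 1 (S49°W, 8 km): east 8 sin 229° = -6.04, north 8 cos 229° = -5.25
Leg 2 (190°, 8 km): east 8 sin 190° = -1.39, north 8 cos 190° = -7.88
Net north component: -13.13 km.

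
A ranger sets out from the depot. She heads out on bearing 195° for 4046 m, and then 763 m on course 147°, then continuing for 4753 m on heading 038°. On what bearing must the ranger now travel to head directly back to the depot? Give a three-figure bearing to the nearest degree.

289°

Leg 1 (195°, 4046 m): east 4046 sin 195° = -1047.18, north 4046 cos 195° = -3908.14
Leg 2 (147°, 763 m): east 763 sin 147° = 415.56, north 763 cos 147° = -639.91
Leg 3 (038°, 4753 m): east 4753 sin 38° = 2926.24, north 4753 cos 38° = 3745.42
Net displacement: 2294.62 east, -802.63 north. Direction back to start is (-2294.62, 802.63): bearing = atan2(-2294.62, 802.63) mod 360° = 289.28° ≈ 289°.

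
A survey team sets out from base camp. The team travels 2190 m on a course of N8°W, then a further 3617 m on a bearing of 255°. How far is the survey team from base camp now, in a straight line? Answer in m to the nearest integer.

3994 m

Leg 1 (N8°W, 2190 m): east 2190 sin 352° = -304.79, north 2190 cos 352° = 2168.69
Leg 2 (255°, 3617 m): east 3617 sin 255° = -3493.75, north 3617 cos 255° = -936.15
Net: -3798.54 east, 1232.54 north. Distance = √((-3798.54)² + (1232.54)²) = 3993.505 m.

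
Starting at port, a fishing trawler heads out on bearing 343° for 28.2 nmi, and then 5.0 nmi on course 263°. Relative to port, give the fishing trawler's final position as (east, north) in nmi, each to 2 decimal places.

Leg 1 (343°, 28.2 nmi): east 28.2 sin 343° = -8.24, north 28.2 cos 343° = 26.97
Leg 2 (263°, 5.0 nmi): east 5.0 sin 263° = -4.96, north 5.0 cos 263° = -0.61
Summing: -13.21 nmi east, 26.36 nmi north → (-13.21, 26.36).

(-13.21, 26.36)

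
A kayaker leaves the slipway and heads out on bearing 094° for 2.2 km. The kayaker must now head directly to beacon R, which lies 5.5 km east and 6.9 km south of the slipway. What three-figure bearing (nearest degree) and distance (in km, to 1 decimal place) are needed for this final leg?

Leg 1 (094°, 2.2 km): east 2.2 sin 94° = 2.19, north 2.2 cos 94° = -0.15
Current position: (2.19, -0.15). Target: (5.5, -6.9). Remaining: Δeast = 3.31, Δnorth = -6.75.
Bearing = atan2(3.31, -6.75) mod 360° = 153.90°; distance = √((3.31)² + (-6.75)²) = 7.513 km.

154°, 7.5 km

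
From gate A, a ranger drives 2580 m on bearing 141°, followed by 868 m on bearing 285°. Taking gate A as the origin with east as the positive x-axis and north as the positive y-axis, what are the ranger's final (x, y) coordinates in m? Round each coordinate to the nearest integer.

(785, -1780)

Leg 1 (141°, 2580 m): east 2580 sin 141° = 1623.65, north 2580 cos 141° = -2005.04
Leg 2 (285°, 868 m): east 868 sin 285° = -838.42, north 868 cos 285° = 224.65
Summing: 785.22 m east, -1780.38 m north → (785, -1780).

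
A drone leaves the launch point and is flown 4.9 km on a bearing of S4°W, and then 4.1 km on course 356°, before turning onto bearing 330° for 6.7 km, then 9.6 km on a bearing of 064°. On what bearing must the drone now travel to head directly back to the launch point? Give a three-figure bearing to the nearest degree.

Leg 1 (S4°W, 4.9 km): east 4.9 sin 184° = -0.34, north 4.9 cos 184° = -4.89
Leg 2 (356°, 4.1 km): east 4.1 sin 356° = -0.29, north 4.1 cos 356° = 4.09
Leg 3 (330°, 6.7 km): east 6.7 sin 330° = -3.35, north 6.7 cos 330° = 5.80
Leg 4 (064°, 9.6 km): east 9.6 sin 64° = 8.63, north 9.6 cos 64° = 4.21
Net displacement: 4.65 east, 9.21 north. Direction back to start is (-4.65, -9.21): bearing = atan2(-4.65, -9.21) mod 360° = 206.78° ≈ 207°.

207°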